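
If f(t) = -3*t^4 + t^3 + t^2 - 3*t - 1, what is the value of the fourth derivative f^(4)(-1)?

The coefficient of (t + 1)^4 in the expansion is -3, so f^(4)(-1) = 4! * (-3) = -72.

-72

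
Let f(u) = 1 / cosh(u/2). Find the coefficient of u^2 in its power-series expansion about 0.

Invert the denominator's series and multiply.
So c_2 = f′′(0)/2! = -1/8.

-1/8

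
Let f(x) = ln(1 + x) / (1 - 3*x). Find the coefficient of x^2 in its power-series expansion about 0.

Expand 1/(denominator) as a geometric series and multiply by the numerator's series.
f(0) = 0
f′(0) = 1
f′′(0) = 5
Dividing each by k! gives the coefficients c_0, ..., c_2.

5/2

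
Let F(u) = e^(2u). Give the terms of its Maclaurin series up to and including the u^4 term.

2*u^4/3 + 4*u^3/3 + 2*u^2 + 2*u + 1

[u^0] = 1;  [u^1] = 2;  [u^2] = 2;  [u^3] = 4/3;  [u^4] = 2/3.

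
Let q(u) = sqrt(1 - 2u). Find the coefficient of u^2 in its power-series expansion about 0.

-1/2

q(0) = 1
q′(0) = -1
q′′(0) = -1
So c_2 = q′′(0)/2! = -1/2.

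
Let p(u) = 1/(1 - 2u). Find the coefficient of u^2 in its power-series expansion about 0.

4

[u^0] = 1;  [u^1] = 2;  [u^2] = 4.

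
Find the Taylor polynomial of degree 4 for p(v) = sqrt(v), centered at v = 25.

p(25) = 5
p′(25) = 1/10
p′′(25) = -1/500
p′′′(25) = 3/25000
p^(4)(25) = -3/250000
Then c_k = p^(k)(25)/k! gives each Taylor coefficient.

-(v - 25)^4/2000000 + (v - 25)^3/50000 - (v - 25)^2/1000 + (v - 25)/10 + 5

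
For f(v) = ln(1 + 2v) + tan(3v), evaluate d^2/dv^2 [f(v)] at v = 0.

Add the two expansions coefficient-wise.
The coefficient of v^2 in the expansion is -2, so f′′(0) = 2! * (-2) = -4.

-4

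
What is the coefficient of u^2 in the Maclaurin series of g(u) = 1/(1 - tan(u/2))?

1/4

Substitute the inner expansion into the outer series and collect powers.
g(0) = 1
g′(0) = 1/2
g′′(0) = 1/2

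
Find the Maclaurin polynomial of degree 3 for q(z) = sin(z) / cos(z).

z^3/3 + z

Invert the denominator's series and multiply.
q(0) = 0
q′(0) = 1
q′′(0) = 0
q′′′(0) = 2
Dividing each by k! gives the coefficients c_0, ..., c_3.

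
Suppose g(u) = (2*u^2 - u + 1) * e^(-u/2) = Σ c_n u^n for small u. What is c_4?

Multiply each power in the prefactor through the base expansion.

35/128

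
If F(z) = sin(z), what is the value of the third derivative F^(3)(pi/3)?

The coefficient of (z - pi/3)^3 in the expansion is -1/12, so F′′′(pi/3) = 3! * (-1/12) = -1/2.

-1/2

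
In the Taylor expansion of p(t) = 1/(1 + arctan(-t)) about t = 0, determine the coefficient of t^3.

Substitute the inner expansion into the outer series and collect powers.
p(0) = 1
p′(0) = 1
p′′(0) = 2
p′′′(0) = 4

2/3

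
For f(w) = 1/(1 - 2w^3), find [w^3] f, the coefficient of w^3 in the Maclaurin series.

2

Compute the successive derivatives at the expansion point and divide by k!.
f(0) = 1
f′(0) = 0
f′′(0) = 0
f′′′(0) = 12
So c_3 = f′′′(0)/3! = 2.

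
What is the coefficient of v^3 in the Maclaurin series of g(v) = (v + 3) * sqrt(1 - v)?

Multiply each power in the prefactor through the base expansion.
So c_3 = g′′′(0)/3! = -5/16.

-5/16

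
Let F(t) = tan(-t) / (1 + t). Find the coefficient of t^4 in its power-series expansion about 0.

4/3

Take the Cauchy product of the two expansions.
[t^0] = 0;  [t^1] = -1;  [t^2] = 1;  [t^3] = -4/3;  [t^4] = 4/3.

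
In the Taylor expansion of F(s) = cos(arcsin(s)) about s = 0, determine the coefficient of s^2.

Substitute the inner expansion into the outer series and collect powers.

-1/2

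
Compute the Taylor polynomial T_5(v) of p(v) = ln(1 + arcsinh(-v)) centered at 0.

-13*v^5/120 - v^4/12 - v^3/6 - v^2/2 - v

Plug the Maclaurin series of the inner function into that of the outer and collect terms.
p(0) = 0
p′(0) = -1
p′′(0) = -1
p′′′(0) = -1
p^(4)(0) = -2
p^(5)(0) = -13
The Taylor polynomial is Σ p^(k)(0)/k! · v^k.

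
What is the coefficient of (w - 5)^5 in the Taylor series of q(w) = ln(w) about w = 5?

q(5) = ln(5)
q′(5) = 1/5
q′′(5) = -1/25
q′′′(5) = 2/125
q^(4)(5) = -6/625
q^(5)(5) = 24/3125
Dividing each by k! gives the coefficients c_0, ..., c_5.

1/15625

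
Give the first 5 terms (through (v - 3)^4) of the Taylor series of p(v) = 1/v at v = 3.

[(v - 3)^0] = 1/3;  [(v - 3)^1] = -1/9;  [(v - 3)^2] = 1/27;  [(v - 3)^3] = -1/81;  [(v - 3)^4] = 1/243.

(v - 3)^4/243 - (v - 3)^3/81 + (v - 3)^2/27 - (v - 3)/9 + 1/3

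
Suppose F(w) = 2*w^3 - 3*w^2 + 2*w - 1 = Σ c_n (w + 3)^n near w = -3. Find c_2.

Differentiate repeatedly and evaluate at the center.
F(-3) = -88
F′(-3) = 74
F′′(-3) = -42

-21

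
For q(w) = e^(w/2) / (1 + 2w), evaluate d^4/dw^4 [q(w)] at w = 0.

6*2^(315/331)*3^(274/331)*5^(266/331)*7^(178/331)

Take the Cauchy product of the two expansions.
The coefficient of w^4 in the expansion is 1595/128, so q^(4)(0) = 4! * (1595/128) = 6*2^(315/331)*3^(274/331)*5^(266/331)*7^(178/331).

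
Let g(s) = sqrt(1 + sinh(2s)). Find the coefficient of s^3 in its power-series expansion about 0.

7/6

Plug the Maclaurin series of the inner function into that of the outer and collect terms.
[s^0] = 1;  [s^1] = 1;  [s^2] = -1/2;  [s^3] = 7/6.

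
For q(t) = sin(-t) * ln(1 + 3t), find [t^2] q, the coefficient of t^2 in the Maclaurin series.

Multiply the two series term by term and collect like powers.
q(0) = 0
q′(0) = 0
q′′(0) = -6
So c_2 = q′′(0)/2! = -3.

-3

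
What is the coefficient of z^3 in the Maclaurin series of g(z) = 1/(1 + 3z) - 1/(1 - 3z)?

-54

Add the two expansions coefficient-wise.
[z^0] = 0;  [z^1] = -6;  [z^2] = 0;  [z^3] = -54.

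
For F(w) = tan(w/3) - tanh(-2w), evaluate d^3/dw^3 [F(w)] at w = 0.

Expand each term separately and add.
The coefficient of w^3 in the expansion is -215/81, so F′′′(0) = 3! * (-215/81) = -430/27.

-430/27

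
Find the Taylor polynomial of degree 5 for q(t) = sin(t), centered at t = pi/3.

(t - pi/3)^5/240 + sqrt(3)*(t - pi/3)^4/48 - (t - pi/3)^3/12 - sqrt(3)*(t - pi/3)^2/4 + (t - pi/3)/2 + sqrt(3)/2

q(pi/3) = sqrt(3)/2
q′(pi/3) = 1/2
q′′(pi/3) = -sqrt(3)/2
q′′′(pi/3) = -1/2
q^(4)(pi/3) = sqrt(3)/2
q^(5)(pi/3) = 1/2
Dividing each by k! gives the coefficients c_0, ..., c_5.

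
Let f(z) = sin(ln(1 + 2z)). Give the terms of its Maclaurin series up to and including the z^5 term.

-8*z^5/3 + 4*z^3/3 - 2*z^2 + 2*z

Compose series: expand the inner function first, then feed it into the outer expansion.
f(0) = 0
f′(0) = 2
f′′(0) = -4
f′′′(0) = 8
f^(4)(0) = 0
f^(5)(0) = -320
The Taylor polynomial is Σ f^(k)(0)/k! · z^k.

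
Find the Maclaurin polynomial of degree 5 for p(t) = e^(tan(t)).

Plug the Maclaurin series of the inner function into that of the outer and collect terms.
p(0) = 1
p′(0) = 1
p′′(0) = 1
p′′′(0) = 3
p^(4)(0) = 9
p^(5)(0) = 37

37*t^5/120 + 3*t^4/8 + t^3/2 + t^2/2 + t + 1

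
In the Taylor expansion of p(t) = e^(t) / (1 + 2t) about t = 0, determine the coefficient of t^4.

Take the Cauchy product of the two expansions.
So c_4 = p^(4)(0)/4! = 233/24.

233/24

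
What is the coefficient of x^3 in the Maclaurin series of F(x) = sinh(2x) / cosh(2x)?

Invert the denominator's series and multiply.
F(0) = 0
F′(0) = 2
F′′(0) = 0
F′′′(0) = -16
Dividing each by k! gives the coefficients c_0, ..., c_3.

-8/3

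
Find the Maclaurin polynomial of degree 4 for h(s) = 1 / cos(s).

5*s^4/24 + s^2/2 + 1

Invert the denominator's series and multiply.
h(0) = 1
h′(0) = 0
h′′(0) = 1
h′′′(0) = 0
h^(4)(0) = 5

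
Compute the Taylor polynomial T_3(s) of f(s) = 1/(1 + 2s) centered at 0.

f(0) = 1
f′(0) = -2
f′′(0) = 8
f′′′(0) = -48

-8*s^3 + 4*s^2 - 2*s + 1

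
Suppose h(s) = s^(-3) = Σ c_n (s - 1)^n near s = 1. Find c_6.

28

Use the known series and substitute for the argument.
h(1) = 1
h′(1) = -3
h′′(1) = 12
h′′′(1) = -60
h^(4)(1) = 360
h^(5)(1) = -2520
h^(6)(1) = 20160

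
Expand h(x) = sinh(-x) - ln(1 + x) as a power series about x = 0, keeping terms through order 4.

x^4/4 - x^3/2 + x^2/2 - 2*x

Add the two expansions coefficient-wise.
h(0) = 0
h′(0) = -2
h′′(0) = 1
h′′′(0) = -3
h^(4)(0) = 6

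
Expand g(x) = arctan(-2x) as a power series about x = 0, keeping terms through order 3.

8*x^3/3 - 2*x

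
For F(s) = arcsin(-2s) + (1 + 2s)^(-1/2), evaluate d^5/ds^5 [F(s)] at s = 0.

Combine the two series term by term.
The coefficient of s^5 in the expansion is -411/40, so F^(5)(0) = 5! * (-411/40) = -1233.

-1233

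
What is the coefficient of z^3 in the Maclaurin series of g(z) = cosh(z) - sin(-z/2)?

-1/48

Add the two expansions coefficient-wise.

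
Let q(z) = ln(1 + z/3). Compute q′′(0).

From the series, [z^2] q = -1/18; multiply by 2! = 2 to get -1/9.

-1/9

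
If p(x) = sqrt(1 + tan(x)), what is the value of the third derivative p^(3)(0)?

11/8

Substitute the inner expansion into the outer series and collect powers.
The coefficient of x^3 in the expansion is 11/48, so p′′′(0) = 3! * (11/48) = 11/8.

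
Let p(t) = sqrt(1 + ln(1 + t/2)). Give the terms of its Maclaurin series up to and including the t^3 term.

Compose series: expand the inner function first, then feed it into the outer expansion.

17*t^3/384 - 3*t^2/32 + t/4 + 1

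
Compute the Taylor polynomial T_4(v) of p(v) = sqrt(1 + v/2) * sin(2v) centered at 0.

-61*v^4/192 - 67*v^3/48 + v^2/2 + 2*v

Multiply the two series term by term and collect like powers.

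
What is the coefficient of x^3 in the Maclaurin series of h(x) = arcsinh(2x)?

Use the known series and substitute for the argument.
h(0) = 0
h′(0) = 2
h′′(0) = 0
h′′′(0) = -8
So c_3 = h′′′(0)/3! = -4/3.

-4/3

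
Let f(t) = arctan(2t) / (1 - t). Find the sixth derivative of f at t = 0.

4128

Write out both Maclaurin series and multiply, keeping only the needed powers.
The coefficient of t^6 in the expansion is 86/15, so f^(6)(0) = 6! * (86/15) = 4128.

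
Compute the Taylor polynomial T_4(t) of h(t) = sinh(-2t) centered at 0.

h(0) = 0
h′(0) = -2
h′′(0) = 0
h′′′(0) = -8
h^(4)(0) = 0

-4*t^3/3 - 2*t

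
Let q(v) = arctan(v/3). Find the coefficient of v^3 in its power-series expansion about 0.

q(0) = 0
q′(0) = 1/3
q′′(0) = 0
q′′′(0) = -2/27
Dividing each by k! gives the coefficients c_0, ..., c_3.

-1/81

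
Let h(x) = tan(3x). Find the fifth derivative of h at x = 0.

Compute the successive derivatives at the expansion point and divide by k!.
The coefficient of x^5 in the expansion is 162/5, so h^(5)(0) = 5! * (162/5) = 3888.

3888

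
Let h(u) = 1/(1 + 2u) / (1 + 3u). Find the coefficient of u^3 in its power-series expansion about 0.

Take the Cauchy product of the two expansions.
[u^0] = 1;  [u^1] = -5;  [u^2] = 19;  [u^3] = -65.
So c_3 = h′′′(0)/3! = -65.

-65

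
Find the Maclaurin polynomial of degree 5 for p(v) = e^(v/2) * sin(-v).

Multiply the two series term by term and collect like powers.
p(0) = 0
p′(0) = -1
p′′(0) = -1
p′′′(0) = 1/4
p^(4)(0) = 3/2
p^(5)(0) = 19/16

19*v^5/1920 + v^4/16 + v^3/24 - v^2/2 - v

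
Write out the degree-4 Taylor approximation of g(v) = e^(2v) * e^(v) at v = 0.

27*v^4/8 + 9*v^3/2 + 9*v^2/2 + 3*v + 1

Multiply the two series term by term and collect like powers.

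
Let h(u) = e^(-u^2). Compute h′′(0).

From the series, [u^2] h = -1; multiply by 2! = 2 to get -2.

-2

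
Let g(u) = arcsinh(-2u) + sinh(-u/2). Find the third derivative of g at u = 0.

Expand each term separately and add.
From the series, [u^3] g = 21/16; multiply by 3! = 6 to get 63/8.

63/8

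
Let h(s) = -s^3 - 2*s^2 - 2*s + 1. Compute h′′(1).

-10

The coefficient of (s - 1)^2 in the expansion is -5, so h′′(1) = 2! * (-5) = -10.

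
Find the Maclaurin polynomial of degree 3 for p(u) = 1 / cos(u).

Divide the numerator series by the denominator series (power-series long division).
p(0) = 1
p′(0) = 0
p′′(0) = 1
p′′′(0) = 0

u^2/2 + 1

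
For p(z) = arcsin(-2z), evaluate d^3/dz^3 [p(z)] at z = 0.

-8

Differentiate repeatedly and evaluate at the center.
The coefficient of z^3 in the expansion is -4/3, so p′′′(0) = 3! * (-4/3) = -8.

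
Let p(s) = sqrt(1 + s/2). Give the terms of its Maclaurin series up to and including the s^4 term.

p(0) = 1
p′(0) = 1/4
p′′(0) = -1/16
p′′′(0) = 3/64
p^(4)(0) = -15/256
Then c_k = p^(k)(0)/k! gives each Taylor coefficient.

-5*s^4/2048 + s^3/128 - s^2/32 + s/4 + 1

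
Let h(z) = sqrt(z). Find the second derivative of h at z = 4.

Use the known series and substitute for the argument.
The coefficient of (z - 4)^2 in the expansion is -1/64, so h′′(4) = 2! * (-1/64) = -1/32.

-1/32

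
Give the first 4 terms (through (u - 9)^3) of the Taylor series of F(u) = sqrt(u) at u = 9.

(u - 9)^3/3888 - (u - 9)^2/216 + (u - 9)/6 + 3

F(9) = 3
F′(9) = 1/6
F′′(9) = -1/108
F′′′(9) = 1/648
The Taylor polynomial is Σ F^(k)(9)/k! · (u - 9)^k.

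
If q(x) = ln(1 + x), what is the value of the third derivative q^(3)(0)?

Use the known series and substitute for the argument.
The coefficient of x^3 in the expansion is 1/3, so q′′′(0) = 3! * (1/3) = 2.

2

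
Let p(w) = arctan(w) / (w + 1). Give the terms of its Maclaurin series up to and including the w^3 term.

2*w^3/3 - w^2 + w

Expand 1/(denominator) as a geometric series and multiply by the numerator's series.
p(0) = 0
p′(0) = 1
p′′(0) = -2
p′′′(0) = 4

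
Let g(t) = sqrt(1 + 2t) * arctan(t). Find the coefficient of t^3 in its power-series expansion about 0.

-5/6

Multiply the two series term by term and collect like powers.
[t^0] = 0;  [t^1] = 1;  [t^2] = 1;  [t^3] = -5/6.
So c_3 = g′′′(0)/3! = -5/6.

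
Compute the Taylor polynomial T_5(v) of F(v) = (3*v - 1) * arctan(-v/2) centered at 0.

Multiply each power in the prefactor through the base expansion.
F(0) = 0
F′(0) = 1/2
F′′(0) = -3
F′′′(0) = -1/4
F^(4)(0) = 3
F^(5)(0) = 3/4

v^5/160 + v^4/8 - v^3/24 - 3*v^2/2 + v/2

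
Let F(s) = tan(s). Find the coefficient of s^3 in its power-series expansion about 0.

1/3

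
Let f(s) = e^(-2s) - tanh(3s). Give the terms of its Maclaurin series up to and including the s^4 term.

Combine the two series term by term.
f(0) = 1
f′(0) = -5
f′′(0) = 4
f′′′(0) = 46
f^(4)(0) = 16
The Taylor polynomial is Σ f^(k)(0)/k! · s^k.

2*s^4/3 + 23*s^3/3 + 2*s^2 - 5*s + 1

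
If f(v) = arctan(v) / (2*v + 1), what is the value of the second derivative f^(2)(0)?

Expand 1/(denominator) as a geometric series and multiply by the numerator's series.
From the series, [v^2] f = -2; multiply by 2! = 2 to get -4.

-4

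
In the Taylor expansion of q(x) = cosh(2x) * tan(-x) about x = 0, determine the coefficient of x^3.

Write out both Maclaurin series and multiply, keeping only the needed powers.
[x^0] = 0;  [x^1] = -1;  [x^2] = 0;  [x^3] = -7/3.

-7/3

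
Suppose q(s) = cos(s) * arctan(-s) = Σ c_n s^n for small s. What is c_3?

Write out both Maclaurin series and multiply, keeping only the needed powers.
[s^0] = 0;  [s^1] = -1;  [s^2] = 0;  [s^3] = 5/6.

5/6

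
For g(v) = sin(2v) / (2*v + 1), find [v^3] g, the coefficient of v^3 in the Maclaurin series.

Use 1/(1 - r) = Σ r^k on the denominator, then take the Cauchy product.
So c_3 = g′′′(0)/3! = 20/3.

20/3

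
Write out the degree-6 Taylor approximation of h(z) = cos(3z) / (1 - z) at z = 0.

Write out both Maclaurin series and multiply, keeping only the needed powers.
h(0) = 1
h′(0) = 1
h′′(0) = -7
h′′′(0) = -21
h^(4)(0) = -3
h^(5)(0) = -15
h^(6)(0) = -819

-91*z^6/80 - z^5/8 - z^4/8 - 7*z^3/2 - 7*z^2/2 + z + 1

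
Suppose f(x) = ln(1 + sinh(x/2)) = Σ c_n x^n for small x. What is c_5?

Let u equal the inner series; expand the outer function in u and truncate.
[x^0] = 0;  [x^1] = 1/2;  [x^2] = -1/8;  [x^3] = 1/16;  [x^4] = -5/192;  [x^5] = 3/256.
So c_5 = f^(5)(0)/5! = 3/256.

3/256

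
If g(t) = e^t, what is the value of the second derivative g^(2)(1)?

e

From the series, [(t - 1)^2] g = e/2; multiply by 2! = 2 to get e.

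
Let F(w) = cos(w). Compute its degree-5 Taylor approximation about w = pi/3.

[(w - pi/3)^0] = 1/2;  [(w - pi/3)^1] = -sqrt(3)/2;  [(w - pi/3)^2] = -1/4;  [(w - pi/3)^3] = sqrt(3)/12;  [(w - pi/3)^4] = 1/48;  [(w - pi/3)^5] = -sqrt(3)/240.

-sqrt(3)*(w - pi/3)^5/240 + (w - pi/3)^4/48 + sqrt(3)*(w - pi/3)^3/12 - (w - pi/3)^2/4 - sqrt(3)*(w - pi/3)/2 + 1/2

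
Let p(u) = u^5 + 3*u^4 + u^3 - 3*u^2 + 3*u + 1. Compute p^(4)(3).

432

The coefficient of (u - 3)^4 in the expansion is 18, so p^(4)(3) = 4! * (18) = 432.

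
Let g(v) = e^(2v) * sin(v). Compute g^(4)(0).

Multiply the two series term by term and collect like powers.
The coefficient of v^4 in the expansion is 1, so g^(4)(0) = 4! * (1) = 24.

24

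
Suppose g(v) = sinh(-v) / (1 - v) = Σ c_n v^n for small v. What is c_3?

-7/6

Write out both Maclaurin series and multiply, keeping only the needed powers.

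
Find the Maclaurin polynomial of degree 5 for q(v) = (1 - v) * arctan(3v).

Multiply each power in the prefactor through the base expansion.
q(0) = 0
q′(0) = 3
q′′(0) = -6
q′′′(0) = -54
q^(4)(0) = 216
q^(5)(0) = 5832
Then c_k = q^(k)(0)/k! gives each Taylor coefficient.

243*v^5/5 + 9*v^4 - 9*v^3 - 3*v^2 + 3*v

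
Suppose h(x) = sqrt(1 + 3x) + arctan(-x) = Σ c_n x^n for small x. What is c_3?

Expand each term separately and add.
h(0) = 1
h′(0) = 1/2
h′′(0) = -9/4
h′′′(0) = 97/8

97/48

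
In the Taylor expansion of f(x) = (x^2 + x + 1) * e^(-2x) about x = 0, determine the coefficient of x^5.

-14/15

Shift and add copies of the series according to the polynomial's terms.
f(0) = 1
f′(0) = -1
f′′(0) = 2
f′′′(0) = -8
f^(4)(0) = 32
f^(5)(0) = -112
So c_5 = f^(5)(0)/5! = -14/15.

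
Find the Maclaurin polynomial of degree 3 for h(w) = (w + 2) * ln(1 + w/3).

-5*w^3/162 + 2*w^2/9 + 2*w/3

Shift and add copies of the series according to the polynomial's terms.
h(0) = 0
h′(0) = 2/3
h′′(0) = 4/9
h′′′(0) = -5/27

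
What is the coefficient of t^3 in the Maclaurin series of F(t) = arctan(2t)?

Differentiate repeatedly and evaluate at the center.
F(0) = 0
F′(0) = 2
F′′(0) = 0
F′′′(0) = -16
So c_3 = F′′′(0)/3! = -8/3.

-8/3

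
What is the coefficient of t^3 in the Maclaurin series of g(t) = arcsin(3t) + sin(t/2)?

Combine the two series term by term.
g(0) = 0
g′(0) = 7/2
g′′(0) = 0
g′′′(0) = 215/8

215/48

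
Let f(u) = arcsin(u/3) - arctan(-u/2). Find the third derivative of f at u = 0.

Combine the two series term by term.
The coefficient of u^3 in the expansion is -23/648, so f′′′(0) = 3! * (-23/648) = -23/108.

-23/108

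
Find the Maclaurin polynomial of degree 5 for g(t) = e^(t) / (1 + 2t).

-2329*t^5/120 + 233*t^4/24 - 29*t^3/6 + 5*t^2/2 - t + 1

Multiply the two series term by term and collect like powers.
g(0) = 1
g′(0) = -1
g′′(0) = 5
g′′′(0) = -29
g^(4)(0) = 233
g^(5)(0) = -2329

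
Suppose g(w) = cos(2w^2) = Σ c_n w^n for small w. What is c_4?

g(0) = 1
g′(0) = 0
g′′(0) = 0
g′′′(0) = 0
g^(4)(0) = -48

-2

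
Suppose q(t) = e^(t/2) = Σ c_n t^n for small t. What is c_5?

1/3840

Apply the Taylor formula c_k = f^(k)(a)/k!.
q(0) = 1
q′(0) = 1/2
q′′(0) = 1/4
q′′′(0) = 1/8
q^(4)(0) = 1/16
q^(5)(0) = 1/32
So c_5 = q^(5)(0)/5! = 1/3840.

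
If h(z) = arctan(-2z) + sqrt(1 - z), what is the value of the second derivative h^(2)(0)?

-1/4

Combine the two series term by term.
The coefficient of z^2 in the expansion is -1/8, so h′′(0) = 2! * (-1/8) = -1/4.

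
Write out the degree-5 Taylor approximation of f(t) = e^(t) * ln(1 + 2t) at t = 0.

Multiply the two series term by term and collect like powers.

209*t^5/60 - 2*t^4 + 5*t^3/3 + 2*t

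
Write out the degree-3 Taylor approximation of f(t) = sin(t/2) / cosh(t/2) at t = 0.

-t^3/12 + t/2

Invert the denominator's series and multiply.
f(0) = 0
f′(0) = 1/2
f′′(0) = 0
f′′′(0) = -1/2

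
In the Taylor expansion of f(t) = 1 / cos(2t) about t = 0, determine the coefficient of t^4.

10/3

Write the quotient as an unknown series and match coefficients against numerator = denominator · series.
So c_4 = f^(4)(0)/4! = 10/3.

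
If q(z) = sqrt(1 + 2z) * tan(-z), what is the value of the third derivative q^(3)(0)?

Multiply the two series term by term and collect like powers.
The coefficient of z^3 in the expansion is 1/6, so q′′′(0) = 3! * (1/6) = 1.

1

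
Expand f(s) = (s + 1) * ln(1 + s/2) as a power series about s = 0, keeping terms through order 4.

Distribute the polynomial across the series and collect like powers.
f(0) = 0
f′(0) = 1/2
f′′(0) = 3/4
f′′′(0) = -1/2
f^(4)(0) = 5/8

5*s^4/192 - s^3/12 + 3*s^2/8 + s/2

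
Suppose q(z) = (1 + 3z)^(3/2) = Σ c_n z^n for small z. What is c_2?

27/8

[z^0] = 1;  [z^1] = 9/2;  [z^2] = 27/8.
So c_2 = q′′(0)/2! = 27/8.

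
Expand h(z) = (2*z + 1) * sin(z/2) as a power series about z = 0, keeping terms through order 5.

Shift and add copies of the series according to the polynomial's terms.
h(0) = 0
h′(0) = 1/2
h′′(0) = 2
h′′′(0) = -1/8
h^(4)(0) = -1
h^(5)(0) = 1/32

z^5/3840 - z^4/24 - z^3/48 + z^2 + z/2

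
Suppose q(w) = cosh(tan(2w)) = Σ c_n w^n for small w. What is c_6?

Compose series: expand the inner function first, then feed it into the outer expansion.
q(0) = 1
q′(0) = 0
q′′(0) = 4
q′′′(0) = 0
q^(4)(0) = 144
q^(5)(0) = 0
q^(6)(0) = 11328
So c_6 = q^(6)(0)/6! = 236/15.

236/15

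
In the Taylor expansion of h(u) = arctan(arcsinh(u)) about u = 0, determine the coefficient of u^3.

Compose series: expand the inner function first, then feed it into the outer expansion.
[u^0] = 0;  [u^1] = 1;  [u^2] = 0;  [u^3] = -1/2.
So c_3 = h′′′(0)/3! = -1/2.

-1/2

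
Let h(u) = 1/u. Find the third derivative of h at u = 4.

Compute the successive derivatives at the expansion point and divide by k!.
The coefficient of (u - 4)^3 in the expansion is -1/256, so h′′′(4) = 3! * (-1/256) = -3/128.

-3/128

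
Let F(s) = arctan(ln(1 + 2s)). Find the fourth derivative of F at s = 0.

96

Plug the Maclaurin series of the inner function into that of the outer and collect terms.
From the series, [s^4] F = 4; multiply by 4! = 24 to get 96.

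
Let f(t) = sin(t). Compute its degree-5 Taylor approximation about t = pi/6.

sqrt(3)*(t - pi/6)^5/240 + (t - pi/6)^4/48 - sqrt(3)*(t - pi/6)^3/12 - (t - pi/6)^2/4 + sqrt(3)*(t - pi/6)/2 + 1/2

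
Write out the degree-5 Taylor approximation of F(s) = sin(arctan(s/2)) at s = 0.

Substitute the inner expansion into the outer series and collect powers.
F(0) = 0
F′(0) = 1/2
F′′(0) = 0
F′′′(0) = -3/8
F^(4)(0) = 0
F^(5)(0) = 45/32
Dividing each by k! gives the coefficients c_0, ..., c_5.

3*s^5/256 - s^3/16 + s/2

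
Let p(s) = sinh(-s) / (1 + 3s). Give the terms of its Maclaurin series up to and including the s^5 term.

Take the Cauchy product of the two expansions.

-9901*s^5/120 + 55*s^4/2 - 55*s^3/6 + 3*s^2 - s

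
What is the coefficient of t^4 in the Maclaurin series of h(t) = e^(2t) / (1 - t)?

7

Multiply the two series term by term and collect like powers.
h(0) = 1
h′(0) = 3
h′′(0) = 10
h′′′(0) = 38
h^(4)(0) = 168
Dividing each by k! gives the coefficients c_0, ..., c_4.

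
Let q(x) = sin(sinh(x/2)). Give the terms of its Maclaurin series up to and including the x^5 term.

-x^5/480 + x/2

Plug the Maclaurin series of the inner function into that of the outer and collect terms.
q(0) = 0
q′(0) = 1/2
q′′(0) = 0
q′′′(0) = 0
q^(4)(0) = 0
q^(5)(0) = -1/4
Then c_k = q^(k)(0)/k! gives each Taylor coefficient.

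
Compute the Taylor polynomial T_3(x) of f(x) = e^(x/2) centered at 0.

f(0) = 1
f′(0) = 1/2
f′′(0) = 1/4
f′′′(0) = 1/8

x^3/48 + x^2/8 + x/2 + 1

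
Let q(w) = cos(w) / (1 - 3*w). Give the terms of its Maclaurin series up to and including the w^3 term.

Use 1/(1 - r) = Σ r^k on the denominator, then take the Cauchy product.
q(0) = 1
q′(0) = 3
q′′(0) = 17
q′′′(0) = 153
Dividing each by k! gives the coefficients c_0, ..., c_3.

51*w^3/2 + 17*w^2/2 + 3*w + 1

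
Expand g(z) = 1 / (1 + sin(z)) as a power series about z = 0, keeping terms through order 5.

-61*z^5/120 + 2*z^4/3 - 5*z^3/6 + z^2 - z + 1

Use the geometric series for the reciprocal, then substitute.
[z^0] = 1;  [z^1] = -1;  [z^2] = 1;  [z^3] = -5/6;  [z^4] = 2/3;  [z^5] = -61/120.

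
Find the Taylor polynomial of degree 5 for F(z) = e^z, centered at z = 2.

Compute the successive derivatives at the expansion point and divide by k!.
F(2) = e^(2)
F′(2) = e^(2)
F′′(2) = e^(2)
F′′′(2) = e^(2)
F^(4)(2) = e^(2)
F^(5)(2) = e^(2)

(z - 2)^5*e^(2)/120 + (z - 2)^4*e^(2)/24 + (z - 2)^3*e^(2)/6 + (z - 2)^2*e^(2)/2 + (z - 2)*e^(2) + e^(2)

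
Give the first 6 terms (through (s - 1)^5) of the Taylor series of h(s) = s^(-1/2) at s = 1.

-63*(s - 1)^5/256 + 35*(s - 1)^4/128 - 5*(s - 1)^3/16 + 3*(s - 1)^2/8 - (s - 1)/2 + 1

h(1) = 1
h′(1) = -1/2
h′′(1) = 3/4
h′′′(1) = -15/8
h^(4)(1) = 105/16
h^(5)(1) = -945/32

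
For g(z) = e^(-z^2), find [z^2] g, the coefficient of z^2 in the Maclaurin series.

-1

Differentiate repeatedly and evaluate at the center.
So c_2 = g′′(0)/2! = -1.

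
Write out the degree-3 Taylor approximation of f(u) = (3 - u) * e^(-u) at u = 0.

Multiply each power in the prefactor through the base expansion.
[u^0] = 3;  [u^1] = -4;  [u^2] = 5/2;  [u^3] = -1.

-u^3 + 5*u^2/2 - 4*u + 3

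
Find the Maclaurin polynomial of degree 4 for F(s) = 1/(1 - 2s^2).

Apply the Taylor formula c_k = f^(k)(a)/k!.
F(0) = 1
F′(0) = 0
F′′(0) = 4
F′′′(0) = 0
F^(4)(0) = 96

4*s^4 + 2*s^2 + 1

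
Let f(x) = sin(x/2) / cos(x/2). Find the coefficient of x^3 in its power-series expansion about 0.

1/24

Write the quotient as an unknown series and match coefficients against numerator = denominator · series.
f(0) = 0
f′(0) = 1/2
f′′(0) = 0
f′′′(0) = 1/4
So c_3 = f′′′(0)/3! = 1/24.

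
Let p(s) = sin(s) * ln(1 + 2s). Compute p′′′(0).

Expand each factor separately, then convolve coefficients.
From the series, [s^3] p = -2; multiply by 3! = 6 to get -12.

-12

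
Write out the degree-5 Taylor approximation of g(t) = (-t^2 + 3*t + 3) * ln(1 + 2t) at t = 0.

Shift and add copies of the series according to the polynomial's terms.
g(0) = 0
g′(0) = 6
g′′(0) = 0
g′′′(0) = 0
g^(4)(0) = -48
g^(5)(0) = 544
The Taylor polynomial is Σ g^(k)(0)/k! · t^k.

68*t^5/15 - 2*t^4 + 6*t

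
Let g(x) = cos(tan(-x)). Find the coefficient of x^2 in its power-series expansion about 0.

-1/2

Plug the Maclaurin series of the inner function into that of the outer and collect terms.
g(0) = 1
g′(0) = 0
g′′(0) = -1
So c_2 = g′′(0)/2! = -1/2.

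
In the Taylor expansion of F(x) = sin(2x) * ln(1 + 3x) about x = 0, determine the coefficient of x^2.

6

Take the Cauchy product of the two expansions.
F(0) = 0
F′(0) = 0
F′′(0) = 12
So c_2 = F′′(0)/2! = 6.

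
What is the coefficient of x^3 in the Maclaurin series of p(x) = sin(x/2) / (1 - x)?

Expand each factor separately, then convolve coefficients.
p(0) = 0
p′(0) = 1/2
p′′(0) = 1
p′′′(0) = 23/8
So c_3 = p′′′(0)/3! = 23/48.

23/48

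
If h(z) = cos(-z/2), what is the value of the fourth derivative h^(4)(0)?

The coefficient of z^4 in the expansion is 1/384, so h^(4)(0) = 4! * (1/384) = 1/16.

1/16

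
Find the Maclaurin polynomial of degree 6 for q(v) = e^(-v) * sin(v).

Take the Cauchy product of the two expansions.
q(0) = 0
q′(0) = 1
q′′(0) = -2
q′′′(0) = 2
q^(4)(0) = 0
q^(5)(0) = -4
q^(6)(0) = 8
Then c_k = q^(k)(0)/k! gives each Taylor coefficient.

v^6/90 - v^5/30 + v^3/3 - v^2 + v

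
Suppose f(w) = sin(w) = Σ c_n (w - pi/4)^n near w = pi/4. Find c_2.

[(w - pi/4)^0] = sqrt(2)/2;  [(w - pi/4)^1] = sqrt(2)/2;  [(w - pi/4)^2] = -sqrt(2)/4.
So c_2 = f′′(pi/4)/2! = -sqrt(2)/4.

-sqrt(2)/4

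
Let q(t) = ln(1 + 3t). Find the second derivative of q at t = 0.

From the series, [t^2] q = -9/2; multiply by 2! = 2 to get -9.

-9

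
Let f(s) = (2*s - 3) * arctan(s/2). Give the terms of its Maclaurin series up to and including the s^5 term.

-3*s^5/160 - s^4/12 + s^3/8 + s^2 - 3*s/2

Distribute the polynomial across the series and collect like powers.
f(0) = 0
f′(0) = -3/2
f′′(0) = 2
f′′′(0) = 3/4
f^(4)(0) = -2
f^(5)(0) = -9/4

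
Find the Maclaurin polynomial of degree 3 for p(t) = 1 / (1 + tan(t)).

-4*t^3/3 + t^2 - t + 1

Expand as Σ (-1)^k u^k with u equal to the inner function's series.
[t^0] = 1;  [t^1] = -1;  [t^2] = 1;  [t^3] = -4/3.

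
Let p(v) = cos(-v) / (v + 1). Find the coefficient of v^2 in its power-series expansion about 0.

Multiply the numerator's expansion by the denominator's geometric series.
p(0) = 1
p′(0) = -1
p′′(0) = 1
So c_2 = p′′(0)/2! = 1/2.

1/2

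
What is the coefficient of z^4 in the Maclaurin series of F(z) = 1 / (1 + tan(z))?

Expand as Σ (-1)^k u^k with u equal to the inner function's series.
F(0) = 1
F′(0) = -1
F′′(0) = 2
F′′′(0) = -8
F^(4)(0) = 40

5/3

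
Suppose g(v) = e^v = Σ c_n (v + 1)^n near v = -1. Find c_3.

Differentiate repeatedly and evaluate at the center.

e^(-1)/6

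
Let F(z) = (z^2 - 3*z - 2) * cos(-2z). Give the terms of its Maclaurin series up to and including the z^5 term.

-2*z^5 - 10*z^4/3 + 6*z^3 + 5*z^2 - 3*z - 2

Multiply each power in the prefactor through the base expansion.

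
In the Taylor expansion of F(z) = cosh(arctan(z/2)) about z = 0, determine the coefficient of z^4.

Let u equal the inner series; expand the outer function in u and truncate.
F(0) = 1
F′(0) = 0
F′′(0) = 1/4
F′′′(0) = 0
F^(4)(0) = -7/16
Dividing each by k! gives the coefficients c_0, ..., c_4.

-7/384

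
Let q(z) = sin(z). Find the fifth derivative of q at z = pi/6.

sqrt(3)/2

The coefficient of (z - pi/6)^5 in the expansion is sqrt(3)/240, so q^(5)(pi/6) = 5! * (sqrt(3)/240) = sqrt(3)/2.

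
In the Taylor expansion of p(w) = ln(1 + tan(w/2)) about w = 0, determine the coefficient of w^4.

-7/192

Plug the Maclaurin series of the inner function into that of the outer and collect terms.
p(0) = 0
p′(0) = 1/2
p′′(0) = -1/4
p′′′(0) = 1/2
p^(4)(0) = -7/8
Dividing each by k! gives the coefficients c_0, ..., c_4.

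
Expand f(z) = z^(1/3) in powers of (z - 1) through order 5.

Apply the Taylor formula c_k = f^(k)(a)/k!.
f(1) = 1
f′(1) = 1/3
f′′(1) = -2/9
f′′′(1) = 10/27
f^(4)(1) = -80/81
f^(5)(1) = 880/243

22*(z - 1)^5/729 - 10*(z - 1)^4/243 + 5*(z - 1)^3/81 - (z - 1)^2/9 + (z - 1)/3 + 1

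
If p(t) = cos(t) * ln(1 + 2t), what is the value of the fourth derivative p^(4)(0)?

Expand each factor separately, then convolve coefficients.
From the series, [t^4] p = -3; multiply by 4! = 24 to get -72.

-72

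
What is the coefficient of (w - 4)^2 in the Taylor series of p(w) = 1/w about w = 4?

1/64

p(4) = 1/4
p′(4) = -1/16
p′′(4) = 1/32
So c_2 = p′′(4)/2! = 1/64.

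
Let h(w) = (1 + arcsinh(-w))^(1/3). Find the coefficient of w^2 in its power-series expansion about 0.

Compose series: expand the inner function first, then feed it into the outer expansion.
h(0) = 1
h′(0) = -1/3
h′′(0) = -2/9

-1/9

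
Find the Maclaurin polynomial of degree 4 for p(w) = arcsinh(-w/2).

w^3/48 - w/2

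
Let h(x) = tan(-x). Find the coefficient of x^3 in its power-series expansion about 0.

h(0) = 0
h′(0) = -1
h′′(0) = 0
h′′′(0) = -2

-1/3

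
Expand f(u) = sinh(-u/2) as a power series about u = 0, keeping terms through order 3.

f(0) = 0
f′(0) = -1/2
f′′(0) = 0
f′′′(0) = -1/8

-u^3/48 - u/2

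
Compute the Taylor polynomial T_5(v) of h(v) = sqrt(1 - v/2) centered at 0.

-7*v^5/8192 - 5*v^4/2048 - v^3/128 - v^2/32 - v/4 + 1

Use the known series and substitute for the argument.
h(0) = 1
h′(0) = -1/4
h′′(0) = -1/16
h′′′(0) = -3/64
h^(4)(0) = -15/256
h^(5)(0) = -105/1024
Then c_k = h^(k)(0)/k! gives each Taylor coefficient.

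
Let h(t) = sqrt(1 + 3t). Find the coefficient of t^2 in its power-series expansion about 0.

Use the known series and substitute for the argument.
h(0) = 1
h′(0) = 3/2
h′′(0) = -9/4
The Taylor polynomial is Σ h^(k)(0)/k! · t^k.

-9/8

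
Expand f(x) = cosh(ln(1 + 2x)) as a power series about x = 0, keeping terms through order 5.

-16*x^5 + 8*x^4 - 4*x^3 + 2*x^2 + 1

Let u equal the inner series; expand the outer function in u and truncate.
f(0) = 1
f′(0) = 0
f′′(0) = 4
f′′′(0) = -24
f^(4)(0) = 192
f^(5)(0) = -1920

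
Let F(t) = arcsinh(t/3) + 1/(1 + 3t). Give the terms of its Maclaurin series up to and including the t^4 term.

81*t^4 - 4375*t^3/162 + 9*t^2 - 8*t/3 + 1

Expand each term separately and add.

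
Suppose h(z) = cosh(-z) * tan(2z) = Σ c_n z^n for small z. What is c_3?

11/3

Write out both Maclaurin series and multiply, keeping only the needed powers.
h(0) = 0
h′(0) = 2
h′′(0) = 0
h′′′(0) = 22
So c_3 = h′′′(0)/3! = 11/3.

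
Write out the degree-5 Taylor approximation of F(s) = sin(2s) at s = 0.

4*s^5/15 - 4*s^3/3 + 2*s

Differentiate repeatedly and evaluate at the center.
F(0) = 0
F′(0) = 2
F′′(0) = 0
F′′′(0) = -8
F^(4)(0) = 0
F^(5)(0) = 32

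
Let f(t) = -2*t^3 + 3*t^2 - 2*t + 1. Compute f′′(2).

-18

Differentiate repeatedly and evaluate at the center.
The coefficient of (t - 2)^2 in the expansion is -9, so f′′(2) = 2! * (-9) = -18.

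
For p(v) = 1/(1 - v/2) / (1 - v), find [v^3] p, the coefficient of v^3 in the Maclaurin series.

15/8

Write out both Maclaurin series and multiply, keeping only the needed powers.
So c_3 = p′′′(0)/3! = 15/8.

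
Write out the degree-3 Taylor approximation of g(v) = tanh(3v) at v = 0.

-9*v^3 + 3*v

[v^0] = 0;  [v^1] = 3;  [v^2] = 0;  [v^3] = -9.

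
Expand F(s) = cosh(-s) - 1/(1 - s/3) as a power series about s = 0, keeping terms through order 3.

Combine the two series term by term.

-s^3/27 + 7*s^2/18 - s/3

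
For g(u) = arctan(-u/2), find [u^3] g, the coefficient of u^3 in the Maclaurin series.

[u^0] = 0;  [u^1] = -1/2;  [u^2] = 0;  [u^3] = 1/24.

1/24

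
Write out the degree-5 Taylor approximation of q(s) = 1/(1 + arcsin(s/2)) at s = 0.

-63*s^5/1280 + s^4/12 - 7*s^3/48 + s^2/4 - s/2 + 1

Compose series: expand the inner function first, then feed it into the outer expansion.
[s^0] = 1;  [s^1] = -1/2;  [s^2] = 1/4;  [s^3] = -7/48;  [s^4] = 1/12;  [s^5] = -63/1280.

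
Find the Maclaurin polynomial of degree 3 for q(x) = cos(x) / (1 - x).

Use 1/(1 - r) = Σ r^k on the denominator, then take the Cauchy product.
q(0) = 1
q′(0) = 1
q′′(0) = 1
q′′′(0) = 3

x^3/2 + x^2/2 + x + 1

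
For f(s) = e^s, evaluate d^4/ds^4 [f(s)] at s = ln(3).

From the series, [(s - ln(3))^4] f = 1/8; multiply by 4! = 24 to get 3.

3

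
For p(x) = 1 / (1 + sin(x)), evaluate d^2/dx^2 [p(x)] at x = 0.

Expand as Σ (-1)^k u^k with u equal to the inner function's series.
The coefficient of x^2 in the expansion is 1, so p′′(0) = 2! * (1) = 2.

2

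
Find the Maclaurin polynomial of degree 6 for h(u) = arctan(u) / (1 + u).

Take the Cauchy product of the two expansions.
h(0) = 0
h′(0) = 1
h′′(0) = -2
h′′′(0) = 4
h^(4)(0) = -16
h^(5)(0) = 104
h^(6)(0) = -624
The Taylor polynomial is Σ h^(k)(0)/k! · u^k.

-13*u^6/15 + 13*u^5/15 - 2*u^4/3 + 2*u^3/3 - u^2 + u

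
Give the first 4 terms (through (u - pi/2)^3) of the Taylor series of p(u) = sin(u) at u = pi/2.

p(pi/2) = 1
p′(pi/2) = 0
p′′(pi/2) = -1
p′′′(pi/2) = 0
Then c_k = p^(k)(pi/2)/k! gives each Taylor coefficient.

1 - (u - pi/2)^2/2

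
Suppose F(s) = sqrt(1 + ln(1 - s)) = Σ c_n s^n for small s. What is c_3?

Let u equal the inner series; expand the outer function in u and truncate.
[s^0] = 1;  [s^1] = -1/2;  [s^2] = -3/8;  [s^3] = -17/48.

-17/48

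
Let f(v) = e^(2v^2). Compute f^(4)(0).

Use the known series and substitute for the argument.
From the series, [v^4] f = 2; multiply by 4! = 24 to get 48.

48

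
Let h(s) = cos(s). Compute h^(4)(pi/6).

From the series, [(s - pi/6)^4] h = sqrt(3)/48; multiply by 4! = 24 to get sqrt(3)/2.

sqrt(3)/2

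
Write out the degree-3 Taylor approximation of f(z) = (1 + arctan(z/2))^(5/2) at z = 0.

Plug the Maclaurin series of the inner function into that of the outer and collect terms.
f(0) = 1
f′(0) = 5/4
f′′(0) = 15/16
f′′′(0) = -25/64

-25*z^3/384 + 15*z^2/32 + 5*z/4 + 1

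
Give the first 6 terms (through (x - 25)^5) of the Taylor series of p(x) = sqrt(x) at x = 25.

Differentiate repeatedly and evaluate at the center.
[(x - 25)^0] = 5;  [(x - 25)^1] = 1/10;  [(x - 25)^2] = -1/1000;  [(x - 25)^3] = 1/50000;  [(x - 25)^4] = -1/2000000;  [(x - 25)^5] = 7/500000000.

7*(x - 25)^5/500000000 - (x - 25)^4/2000000 + (x - 25)^3/50000 - (x - 25)^2/1000 + (x - 25)/10 + 5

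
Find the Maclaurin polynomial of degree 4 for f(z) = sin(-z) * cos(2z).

13*z^3/6 - z

Multiply the two series term by term and collect like powers.
f(0) = 0
f′(0) = -1
f′′(0) = 0
f′′′(0) = 13
f^(4)(0) = 0
The Taylor polynomial is Σ f^(k)(0)/k! · z^k.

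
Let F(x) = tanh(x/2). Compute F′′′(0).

-1/4

Apply the Taylor formula c_k = f^(k)(a)/k!.
The coefficient of x^3 in the expansion is -1/24, so F′′′(0) = 3! * (-1/24) = -1/4.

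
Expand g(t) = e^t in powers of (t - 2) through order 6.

(t - 2)^6*e^(2)/720 + (t - 2)^5*e^(2)/120 + (t - 2)^4*e^(2)/24 + (t - 2)^3*e^(2)/6 + (t - 2)^2*e^(2)/2 + (t - 2)*e^(2) + e^(2)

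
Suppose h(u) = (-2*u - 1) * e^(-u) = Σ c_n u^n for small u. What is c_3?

-5/6

Shift and add copies of the series according to the polynomial's terms.
h(0) = -1
h′(0) = -1
h′′(0) = 3
h′′′(0) = -5
So c_3 = h′′′(0)/3! = -5/6.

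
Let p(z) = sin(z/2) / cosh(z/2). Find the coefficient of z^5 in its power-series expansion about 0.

Divide the numerator series by the denominator series (power-series long division).
p(0) = 0
p′(0) = 1/2
p′′(0) = 0
p′′′(0) = -1/2
p^(4)(0) = 0
p^(5)(0) = 9/8
Then c_k = p^(k)(0)/k! gives each Taylor coefficient.

3/320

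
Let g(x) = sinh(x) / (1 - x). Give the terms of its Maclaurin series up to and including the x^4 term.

7*x^4/6 + 7*x^3/6 + x^2 + x

Take the Cauchy product of the two expansions.
g(0) = 0
g′(0) = 1
g′′(0) = 2
g′′′(0) = 7
g^(4)(0) = 28
The Taylor polynomial is Σ g^(k)(0)/k! · x^k.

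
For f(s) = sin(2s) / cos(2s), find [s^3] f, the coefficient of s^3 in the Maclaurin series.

8/3

Write the quotient as an unknown series and match coefficients against numerator = denominator · series.
So c_3 = f′′′(0)/3! = 8/3.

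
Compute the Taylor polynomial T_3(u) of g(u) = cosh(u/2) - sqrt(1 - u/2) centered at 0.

u^3/128 + 5*u^2/32 + u/4

Add the two expansions coefficient-wise.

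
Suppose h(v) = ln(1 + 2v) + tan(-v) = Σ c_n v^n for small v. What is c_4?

-4

Expand each term separately and add.
h(0) = 0
h′(0) = 1
h′′(0) = -4
h′′′(0) = 14
h^(4)(0) = -96
So c_4 = h^(4)(0)/4! = -4.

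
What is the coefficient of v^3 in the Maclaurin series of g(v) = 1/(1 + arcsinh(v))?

Compose series: expand the inner function first, then feed it into the outer expansion.

-5/6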